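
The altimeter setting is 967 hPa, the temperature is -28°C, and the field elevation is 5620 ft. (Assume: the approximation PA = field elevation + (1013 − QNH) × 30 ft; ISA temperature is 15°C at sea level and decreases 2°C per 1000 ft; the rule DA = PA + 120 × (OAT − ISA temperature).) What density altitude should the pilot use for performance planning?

Pressure altitude = 5620 + (1013 − 967) × 30 = 5620 + (+1380) = 7000 ft.
ISA temperature at 7000 ft = 15 − 2 × (7000/1000) = 1°C.
ISA deviation = -28 − 1 = -29°C.
Density altitude = 7000 + 120 × (-29) = 3520 ft.

3520 ft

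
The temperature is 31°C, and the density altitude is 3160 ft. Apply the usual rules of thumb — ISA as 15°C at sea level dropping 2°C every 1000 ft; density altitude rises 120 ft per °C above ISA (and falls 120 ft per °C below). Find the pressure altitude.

DA = PA + 120 × (OAT − (15 − 2·PA/1000)) = PA + 120·OAT − 1800 + 0.24·PA = 1.24·PA + 120·OAT − 1800.
So 1.24·PA = 3160 − 120 × 31 + 1800 = 1240.
PA = 1240 / 1.24 = 1000 ft.

1000 ft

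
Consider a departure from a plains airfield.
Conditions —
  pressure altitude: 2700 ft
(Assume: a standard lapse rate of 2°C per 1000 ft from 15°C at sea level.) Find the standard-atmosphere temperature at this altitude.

ISA temperature = 15 − 2 × (2700/1000) = 15 − 5.4 = 9.6°C.

9.6°C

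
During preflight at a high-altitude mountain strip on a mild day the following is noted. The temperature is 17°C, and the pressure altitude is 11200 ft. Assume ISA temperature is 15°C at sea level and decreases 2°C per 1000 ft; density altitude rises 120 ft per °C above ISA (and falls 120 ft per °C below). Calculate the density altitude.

ISA temperature at 11200 ft = 15 − 2 × (11200/1000) = -7.4°C.
ISA deviation = 17 − (-7.4) = +24.4°C.
Density altitude = 11200 + 120 × (24.4) = 11200 + (+2928) = 14128 ft.

14128 ft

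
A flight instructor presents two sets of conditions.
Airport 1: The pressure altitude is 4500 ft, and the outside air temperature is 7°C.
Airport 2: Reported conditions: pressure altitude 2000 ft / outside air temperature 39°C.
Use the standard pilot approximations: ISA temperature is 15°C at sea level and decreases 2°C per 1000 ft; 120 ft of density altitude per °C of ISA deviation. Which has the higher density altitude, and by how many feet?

Airport 1: ISA temp = 6°C, deviation +1°C, DA = 4500 + 120 × 1 = 4620 ft.
Airport 2: ISA temp = 11°C, deviation +28°C, DA = 2000 + 120 × 28 = 5360 ft.
Airport 2 is higher by 5360 − 4620 = 740 ft.

Airport 2 by 740 ft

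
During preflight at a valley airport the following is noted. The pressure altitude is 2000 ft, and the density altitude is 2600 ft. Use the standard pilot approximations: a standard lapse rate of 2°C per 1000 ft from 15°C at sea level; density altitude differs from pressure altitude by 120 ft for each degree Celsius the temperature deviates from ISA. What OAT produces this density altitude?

16°C

Density altitude − pressure altitude = 2600 − 2000 = +600 ft.
At 120 ft/°C that is an ISA deviation of 600/120 = +5°C.
ISA temperature at 2000 ft = 15 − 2 × (2000/1000) = 11°C.
OAT = ISA + deviation = 11 + (+5) = 16°C.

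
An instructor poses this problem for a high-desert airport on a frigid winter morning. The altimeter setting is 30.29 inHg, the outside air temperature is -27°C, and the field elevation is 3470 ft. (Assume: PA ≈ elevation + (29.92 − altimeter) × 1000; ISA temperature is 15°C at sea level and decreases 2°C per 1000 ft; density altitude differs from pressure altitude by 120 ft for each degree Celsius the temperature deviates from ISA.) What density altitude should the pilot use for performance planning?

Pressure altitude = 3470 + (29.92 − 30.29) × 1000 = 3470 + (-370) = 3100 ft.
ISA temperature at 3100 ft = 15 − 2 × (3100/1000) = 8.8°C.
ISA deviation = -27 − 8.8 = -35.8°C.
Density altitude = 3100 + 120 × (-35.8) = -1196 ft.

-1196 ft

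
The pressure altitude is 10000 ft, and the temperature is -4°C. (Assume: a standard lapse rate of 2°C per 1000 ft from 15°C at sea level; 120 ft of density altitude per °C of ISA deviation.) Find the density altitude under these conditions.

10120 ft

ISA temperature at 10000 ft = 15 − 2 × (10000/1000) = -5°C.
ISA deviation = -4 − (-5) = +1°C.
Density altitude = 10000 + 120 × (1) = 10000 + (+120) = 10120 ft.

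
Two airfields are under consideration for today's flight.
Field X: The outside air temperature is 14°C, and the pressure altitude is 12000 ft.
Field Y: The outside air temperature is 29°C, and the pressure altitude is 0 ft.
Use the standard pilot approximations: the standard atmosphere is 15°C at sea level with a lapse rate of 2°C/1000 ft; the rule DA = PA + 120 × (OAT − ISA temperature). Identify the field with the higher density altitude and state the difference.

Field X: ISA temp = -9°C, deviation +23°C, DA = 12000 + 120 × 23 = 14760 ft.
Field Y: ISA temp = 15°C, deviation +14°C, DA = 0 + 120 × 14 = 1680 ft.
Field X is higher by 14760 − 1680 = 13080 ft.

Field X by 13080 ft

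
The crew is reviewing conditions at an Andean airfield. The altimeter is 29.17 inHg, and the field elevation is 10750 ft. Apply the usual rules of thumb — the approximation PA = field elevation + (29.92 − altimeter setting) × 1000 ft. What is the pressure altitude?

11500 ft

Pressure correction = (29.92 − 29.17) × 1000 = +750 ft.
Pressure altitude = 10750 + (+750) = 11500 ft.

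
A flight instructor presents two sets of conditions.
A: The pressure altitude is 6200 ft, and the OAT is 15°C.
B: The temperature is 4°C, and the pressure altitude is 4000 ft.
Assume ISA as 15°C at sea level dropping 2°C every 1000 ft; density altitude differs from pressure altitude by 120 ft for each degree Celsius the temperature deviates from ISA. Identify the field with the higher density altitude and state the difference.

A by 4048 ft

A: ISA temp = 2.6°C, deviation +12.4°C, DA = 6200 + 120 × 12.4 = 7688 ft.
B: ISA temp = 7°C, deviation -3°C, DA = 4000 + 120 × (-3) = 3640 ft.
A is higher by 7688 − 3640 = 4048 ft.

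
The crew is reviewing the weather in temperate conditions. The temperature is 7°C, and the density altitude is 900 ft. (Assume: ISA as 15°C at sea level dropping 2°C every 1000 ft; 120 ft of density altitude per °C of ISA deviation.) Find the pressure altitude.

DA = PA + 120 × (OAT − (15 − 2·PA/1000)) = PA + 120·OAT − 1800 + 0.24·PA = 1.24·PA + 120·OAT − 1800.
So 1.24·PA = 900 − 120 × 7 + 1800 = 1860.
PA = 1860 / 1.24 = 1500 ft.

1500 ft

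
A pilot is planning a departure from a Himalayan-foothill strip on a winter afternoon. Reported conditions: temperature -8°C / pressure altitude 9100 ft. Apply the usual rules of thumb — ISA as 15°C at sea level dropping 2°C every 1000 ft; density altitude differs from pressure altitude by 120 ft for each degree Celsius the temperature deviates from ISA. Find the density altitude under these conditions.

ISA temperature at 9100 ft = 15 − 2 × (9100/1000) = -3.2°C.
ISA deviation = -8 − (-3.2) = -4.8°C.
Density altitude = 9100 + 120 × (-4.8) = 9100 + (-576) = 8524 ft.

8524 ft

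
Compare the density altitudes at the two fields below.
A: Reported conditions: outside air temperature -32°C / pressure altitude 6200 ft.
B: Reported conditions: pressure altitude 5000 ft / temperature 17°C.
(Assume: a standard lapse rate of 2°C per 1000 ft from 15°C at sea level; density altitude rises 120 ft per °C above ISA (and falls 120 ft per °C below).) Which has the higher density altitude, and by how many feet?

B by 4392 ft

A: ISA temp = 2.6°C, deviation -34.6°C, DA = 6200 + 120 × (-34.6) = 2048 ft.
B: ISA temp = 5°C, deviation +12°C, DA = 5000 + 120 × 12 = 6440 ft.
B is higher by 6440 − 2048 = 4392 ft.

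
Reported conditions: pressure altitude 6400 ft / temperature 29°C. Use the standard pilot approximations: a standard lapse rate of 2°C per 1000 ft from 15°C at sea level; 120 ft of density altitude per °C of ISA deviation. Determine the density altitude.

9616 ft

ISA temperature at 6400 ft = 15 − 2 × (6400/1000) = 2.2°C.
ISA deviation = 29 − 2.2 = +26.8°C.
Density altitude = 6400 + 120 × (26.8) = 6400 + (+3216) = 9616 ft.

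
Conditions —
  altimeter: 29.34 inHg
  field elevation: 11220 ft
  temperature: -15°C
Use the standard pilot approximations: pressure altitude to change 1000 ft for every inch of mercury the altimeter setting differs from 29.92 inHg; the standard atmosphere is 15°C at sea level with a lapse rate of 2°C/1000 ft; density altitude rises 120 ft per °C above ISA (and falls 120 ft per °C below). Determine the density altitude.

Pressure altitude = 11220 + (29.92 − 29.34) × 1000 = 11220 + (+580) = 11800 ft.
ISA temperature at 11800 ft = 15 − 2 × (11800/1000) = -8.6°C.
ISA deviation = -15 − (-8.6) = -6.4°C.
Density altitude = 11800 + 120 × (-6.4) = 11032 ft.

11032 ft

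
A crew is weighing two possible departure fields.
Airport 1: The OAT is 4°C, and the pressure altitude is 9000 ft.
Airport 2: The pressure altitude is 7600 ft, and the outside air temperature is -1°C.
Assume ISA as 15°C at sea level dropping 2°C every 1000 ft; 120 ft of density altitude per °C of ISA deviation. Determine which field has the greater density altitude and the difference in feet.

Airport 1 by 2336 ft

Airport 1: ISA temp = -3°C, deviation +7°C, DA = 9000 + 120 × 7 = 9840 ft.
Airport 2: ISA temp = -0.2°C, deviation -0.8°C, DA = 7600 + 120 × (-0.8) = 7504 ft.
Airport 1 is higher by 9840 − 7504 = 2336 ft.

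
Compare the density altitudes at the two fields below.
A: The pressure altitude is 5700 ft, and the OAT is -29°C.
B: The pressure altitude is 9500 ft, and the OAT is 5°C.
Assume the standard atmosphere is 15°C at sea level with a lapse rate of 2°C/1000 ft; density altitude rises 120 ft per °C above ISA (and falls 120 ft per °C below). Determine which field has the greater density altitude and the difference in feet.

A: ISA temp = 3.6°C, deviation -32.6°C, DA = 5700 + 120 × (-32.6) = 1788 ft.
B: ISA temp = -4°C, deviation +9°C, DA = 9500 + 120 × 9 = 10580 ft.
B is higher by 10580 − 1788 = 8792 ft.

B by 8792 ft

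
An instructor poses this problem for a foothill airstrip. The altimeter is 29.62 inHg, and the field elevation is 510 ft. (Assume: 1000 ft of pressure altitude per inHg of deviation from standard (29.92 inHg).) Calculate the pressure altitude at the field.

810 ft

Pressure correction = (29.92 − 29.62) × 1000 = +300 ft.
Pressure altitude = 510 + (+300) = 810 ft.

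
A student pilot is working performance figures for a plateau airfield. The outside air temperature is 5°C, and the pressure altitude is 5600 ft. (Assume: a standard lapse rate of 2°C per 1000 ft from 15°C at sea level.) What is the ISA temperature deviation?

ISA temperature at 5600 ft = 15 − 2 × (5600/1000) = 3.8°C.
Deviation = OAT − ISA = 5 − 3.8 = +1.2°C.

ISA+1.2°C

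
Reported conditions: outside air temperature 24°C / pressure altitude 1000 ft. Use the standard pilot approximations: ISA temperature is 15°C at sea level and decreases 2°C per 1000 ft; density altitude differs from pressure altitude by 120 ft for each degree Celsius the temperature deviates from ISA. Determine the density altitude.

2320 ft

ISA temperature at 1000 ft = 15 − 2 × (1000/1000) = 13°C.
ISA deviation = 24 − 13 = +11°C.
Density altitude = 1000 + 120 × (11) = 1000 + (+1320) = 2320 ft.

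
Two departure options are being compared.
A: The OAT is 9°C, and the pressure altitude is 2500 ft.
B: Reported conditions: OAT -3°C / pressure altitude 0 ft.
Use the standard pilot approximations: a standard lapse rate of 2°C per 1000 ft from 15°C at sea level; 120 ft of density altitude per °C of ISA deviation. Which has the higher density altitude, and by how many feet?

A: ISA temp = 10°C, deviation -1°C, DA = 2500 + 120 × (-1) = 2380 ft.
B: ISA temp = 15°C, deviation -18°C, DA = 0 + 120 × (-18) = -2160 ft.
A is higher by 2380 − (-2160) = 4540 ft.

A by 4540 ft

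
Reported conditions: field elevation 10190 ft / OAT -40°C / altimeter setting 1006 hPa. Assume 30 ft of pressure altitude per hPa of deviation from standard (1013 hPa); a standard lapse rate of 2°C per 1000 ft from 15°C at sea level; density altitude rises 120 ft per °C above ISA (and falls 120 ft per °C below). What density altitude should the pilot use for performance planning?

Pressure altitude = 10190 + (1013 − 1006) × 30 = 10190 + (+210) = 10400 ft.
ISA temperature at 10400 ft = 15 − 2 × (10400/1000) = -5.8°C.
ISA deviation = -40 − (-5.8) = -34.2°C.
Density altitude = 10400 + 120 × (-34.2) = 6296 ft.

6296 ft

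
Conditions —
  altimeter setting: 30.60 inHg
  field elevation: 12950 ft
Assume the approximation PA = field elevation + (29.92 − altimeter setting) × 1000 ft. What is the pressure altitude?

12270 ft

Pressure correction = (29.92 − 30.60) × 1000 = -680 ft.
Pressure altitude = 12950 + (-680) = 12270 ft.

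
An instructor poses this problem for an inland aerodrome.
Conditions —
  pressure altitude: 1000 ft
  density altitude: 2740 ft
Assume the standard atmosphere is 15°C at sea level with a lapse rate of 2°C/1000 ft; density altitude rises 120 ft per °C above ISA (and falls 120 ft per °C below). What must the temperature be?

Density altitude − pressure altitude = 2740 − 1000 = +1740 ft.
At 120 ft/°C that is an ISA deviation of 1740/120 = +14.5°C.
ISA temperature at 1000 ft = 15 − 2 × (1000/1000) = 13°C.
OAT = ISA + deviation = 13 + (+14.5) = 27.5°C.

27.5°C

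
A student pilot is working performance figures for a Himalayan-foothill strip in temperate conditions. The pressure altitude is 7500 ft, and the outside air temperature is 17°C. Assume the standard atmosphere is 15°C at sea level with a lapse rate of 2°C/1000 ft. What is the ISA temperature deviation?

ISA temperature at 7500 ft = 15 − 2 × (7500/1000) = 0°C.
Deviation = OAT − ISA = 17 − 0 = +17°C.

ISA+17°C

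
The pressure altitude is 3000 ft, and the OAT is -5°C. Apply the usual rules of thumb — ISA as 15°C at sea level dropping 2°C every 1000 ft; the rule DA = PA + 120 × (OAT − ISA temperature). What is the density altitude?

ISA temperature at 3000 ft = 15 − 2 × (3000/1000) = 9°C.
ISA deviation = -5 − 9 = -14°C.
Density altitude = 3000 + 120 × (-14) = 3000 + (-1680) = 1320 ft.

1320 ft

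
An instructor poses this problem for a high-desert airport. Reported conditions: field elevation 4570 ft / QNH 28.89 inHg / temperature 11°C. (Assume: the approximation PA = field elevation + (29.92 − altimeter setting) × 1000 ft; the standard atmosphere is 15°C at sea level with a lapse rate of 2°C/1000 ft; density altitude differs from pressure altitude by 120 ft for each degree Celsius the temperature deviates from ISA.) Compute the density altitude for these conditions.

Pressure altitude = 4570 + (29.92 − 28.89) × 1000 = 4570 + (+1030) = 5600 ft.
ISA temperature at 5600 ft = 15 − 2 × (5600/1000) = 3.8°C.
ISA deviation = 11 − 3.8 = +7.2°C.
Density altitude = 5600 + 120 × (7.2) = 6464 ft.

6464 ft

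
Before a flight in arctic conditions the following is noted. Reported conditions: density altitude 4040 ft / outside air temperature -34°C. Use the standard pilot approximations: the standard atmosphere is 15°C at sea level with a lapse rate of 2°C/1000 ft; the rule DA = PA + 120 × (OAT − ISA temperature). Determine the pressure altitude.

8000 ft

DA = PA + 120 × (OAT − (15 − 2·PA/1000)) = PA + 120·OAT − 1800 + 0.24·PA = 1.24·PA + 120·OAT − 1800.
So 1.24·PA = 4040 − 120 × (-34) + 1800 = 9920.
PA = 9920 / 1.24 = 8000 ft.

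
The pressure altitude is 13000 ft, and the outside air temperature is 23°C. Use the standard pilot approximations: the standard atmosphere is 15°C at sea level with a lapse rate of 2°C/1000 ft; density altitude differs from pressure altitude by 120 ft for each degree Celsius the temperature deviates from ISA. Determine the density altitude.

ISA temperature at 13000 ft = 15 − 2 × (13000/1000) = -11°C.
ISA deviation = 23 − (-11) = +34°C.
Density altitude = 13000 + 120 × (34) = 13000 + (+4080) = 17080 ft.

17080 ft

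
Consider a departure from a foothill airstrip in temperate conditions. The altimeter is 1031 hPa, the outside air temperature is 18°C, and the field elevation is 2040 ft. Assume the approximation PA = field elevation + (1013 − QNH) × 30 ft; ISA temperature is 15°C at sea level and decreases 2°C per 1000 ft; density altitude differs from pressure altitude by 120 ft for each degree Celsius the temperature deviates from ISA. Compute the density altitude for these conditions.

Pressure altitude = 2040 + (1013 − 1031) × 30 = 2040 + (-540) = 1500 ft.
ISA temperature at 1500 ft = 15 − 2 × (1500/1000) = 12°C.
ISA deviation = 18 − 12 = +6°C.
Density altitude = 1500 + 120 × (6) = 2220 ft.

2220 ft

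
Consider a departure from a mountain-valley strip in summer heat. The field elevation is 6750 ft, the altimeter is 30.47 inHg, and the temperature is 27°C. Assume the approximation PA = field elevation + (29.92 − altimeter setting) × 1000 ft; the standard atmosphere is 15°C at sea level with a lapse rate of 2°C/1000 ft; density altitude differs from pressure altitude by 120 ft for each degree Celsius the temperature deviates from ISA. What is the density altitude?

Pressure altitude = 6750 + (29.92 − 30.47) × 1000 = 6750 + (-550) = 6200 ft.
ISA temperature at 6200 ft = 15 − 2 × (6200/1000) = 2.6°C.
ISA deviation = 27 − 2.6 = +24.4°C.
Density altitude = 6200 + 120 × (24.4) = 9128 ft.

9128 ft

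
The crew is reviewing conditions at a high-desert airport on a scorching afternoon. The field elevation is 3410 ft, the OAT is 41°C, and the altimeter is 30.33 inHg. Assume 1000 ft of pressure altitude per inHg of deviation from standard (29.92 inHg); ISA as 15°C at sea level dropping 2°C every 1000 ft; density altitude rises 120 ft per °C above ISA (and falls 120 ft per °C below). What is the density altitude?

Pressure altitude = 3410 + (29.92 − 30.33) × 1000 = 3410 + (-410) = 3000 ft.
ISA temperature at 3000 ft = 15 − 2 × (3000/1000) = 9°C.
ISA deviation = 41 − 9 = +32°C.
Density altitude = 3000 + 120 × (32) = 6840 ft.

6840 ft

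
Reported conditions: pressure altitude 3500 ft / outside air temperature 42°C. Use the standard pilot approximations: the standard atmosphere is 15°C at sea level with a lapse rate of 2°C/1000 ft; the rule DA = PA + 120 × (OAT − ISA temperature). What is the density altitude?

ISA temperature at 3500 ft = 15 − 2 × (3500/1000) = 8°C.
ISA deviation = 42 − 8 = +34°C.
Density altitude = 3500 + 120 × (34) = 3500 + (+4080) = 7580 ft.

7580 ft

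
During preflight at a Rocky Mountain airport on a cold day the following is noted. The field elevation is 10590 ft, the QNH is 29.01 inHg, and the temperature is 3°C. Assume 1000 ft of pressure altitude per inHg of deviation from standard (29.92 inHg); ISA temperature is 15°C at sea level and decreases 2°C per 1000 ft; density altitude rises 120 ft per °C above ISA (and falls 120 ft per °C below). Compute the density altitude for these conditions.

12820 ft

Pressure altitude = 10590 + (29.92 − 29.01) × 1000 = 10590 + (+910) = 11500 ft.
ISA temperature at 11500 ft = 15 − 2 × (11500/1000) = -8°C.
ISA deviation = 3 − (-8) = +11°C.
Density altitude = 11500 + 120 × (11) = 12820 ft.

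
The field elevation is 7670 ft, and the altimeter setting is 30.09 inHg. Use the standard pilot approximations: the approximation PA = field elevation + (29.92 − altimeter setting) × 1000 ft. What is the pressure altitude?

Pressure correction = (29.92 − 30.09) × 1000 = -170 ft.
Pressure altitude = 7670 + (-170) = 7500 ft.

7500 ft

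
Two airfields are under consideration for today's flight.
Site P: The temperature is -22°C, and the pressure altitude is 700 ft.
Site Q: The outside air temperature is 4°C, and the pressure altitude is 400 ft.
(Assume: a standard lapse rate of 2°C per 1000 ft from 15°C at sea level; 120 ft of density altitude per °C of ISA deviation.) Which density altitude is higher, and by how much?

Site Q by 2748 ft

Site P: ISA temp = 13.6°C, deviation -35.6°C, DA = 700 + 120 × (-35.6) = -3572 ft.
Site Q: ISA temp = 14.2°C, deviation -10.2°C, DA = 400 + 120 × (-10.2) = -824 ft.
Site Q is higher by -824 − (-3572) = 2748 ft.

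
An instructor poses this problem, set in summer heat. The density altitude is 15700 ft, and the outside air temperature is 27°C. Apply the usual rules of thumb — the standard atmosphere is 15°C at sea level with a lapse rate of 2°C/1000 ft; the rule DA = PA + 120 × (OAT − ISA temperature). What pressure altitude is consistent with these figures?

11500 ft

DA = PA + 120 × (OAT − (15 − 2·PA/1000)) = PA + 120·OAT − 1800 + 0.24·PA = 1.24·PA + 120·OAT − 1800.
So 1.24·PA = 15700 − 120 × 27 + 1800 = 14260.
PA = 14260 / 1.24 = 11500 ft.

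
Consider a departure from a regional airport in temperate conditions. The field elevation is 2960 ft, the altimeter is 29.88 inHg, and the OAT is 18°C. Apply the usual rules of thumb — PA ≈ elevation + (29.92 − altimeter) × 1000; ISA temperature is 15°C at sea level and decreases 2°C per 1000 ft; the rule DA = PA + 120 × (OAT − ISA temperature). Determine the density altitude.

4080 ft

Pressure altitude = 2960 + (29.92 − 29.88) × 1000 = 2960 + (+40) = 3000 ft.
ISA temperature at 3000 ft = 15 − 2 × (3000/1000) = 9°C.
ISA deviation = 18 − 9 = +9°C.
Density altitude = 3000 + 120 × (9) = 4080 ft.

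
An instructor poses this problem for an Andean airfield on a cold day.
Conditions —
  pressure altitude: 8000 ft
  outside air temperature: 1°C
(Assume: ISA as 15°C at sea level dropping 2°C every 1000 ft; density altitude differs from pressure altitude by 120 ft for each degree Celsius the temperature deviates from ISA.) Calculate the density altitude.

ISA temperature at 8000 ft = 15 − 2 × (8000/1000) = -1°C.
ISA deviation = 1 − (-1) = +2°C.
Density altitude = 8000 + 120 × (2) = 8000 + (+240) = 8240 ft.

8240 ft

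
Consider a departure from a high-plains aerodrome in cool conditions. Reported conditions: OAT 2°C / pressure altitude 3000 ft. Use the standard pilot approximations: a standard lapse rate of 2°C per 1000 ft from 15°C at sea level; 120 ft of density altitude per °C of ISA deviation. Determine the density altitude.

2160 ft

ISA temperature at 3000 ft = 15 − 2 × (3000/1000) = 9°C.
ISA deviation = 2 − 9 = -7°C.
Density altitude = 3000 + 120 × (-7) = 3000 + (-840) = 2160 ft.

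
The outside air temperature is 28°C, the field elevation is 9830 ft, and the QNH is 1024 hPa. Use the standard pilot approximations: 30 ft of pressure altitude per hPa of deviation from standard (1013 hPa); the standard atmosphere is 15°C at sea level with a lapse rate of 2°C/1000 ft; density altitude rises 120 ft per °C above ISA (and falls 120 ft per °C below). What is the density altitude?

Pressure altitude = 9830 + (1013 − 1024) × 30 = 9830 + (-330) = 9500 ft.
ISA temperature at 9500 ft = 15 − 2 × (9500/1000) = -4°C.
ISA deviation = 28 − (-4) = +32°C.
Density altitude = 9500 + 120 × (32) = 13340 ft.

13340 ft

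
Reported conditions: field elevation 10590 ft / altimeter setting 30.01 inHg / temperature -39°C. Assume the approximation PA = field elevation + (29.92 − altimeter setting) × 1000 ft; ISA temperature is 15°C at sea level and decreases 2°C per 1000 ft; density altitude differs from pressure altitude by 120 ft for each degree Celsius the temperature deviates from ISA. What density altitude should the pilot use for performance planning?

Pressure altitude = 10590 + (29.92 − 30.01) × 1000 = 10590 + (-90) = 10500 ft.
ISA temperature at 10500 ft = 15 − 2 × (10500/1000) = -6°C.
ISA deviation = -39 − (-6) = -33°C.
Density altitude = 10500 + 120 × (-33) = 6540 ft.

6540 ft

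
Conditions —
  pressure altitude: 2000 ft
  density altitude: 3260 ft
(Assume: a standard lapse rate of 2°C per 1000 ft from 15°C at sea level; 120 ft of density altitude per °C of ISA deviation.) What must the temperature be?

21.5°C

Density altitude − pressure altitude = 3260 − 2000 = +1260 ft.
At 120 ft/°C that is an ISA deviation of 1260/120 = +10.5°C.
ISA temperature at 2000 ft = 15 − 2 × (2000/1000) = 11°C.
OAT = ISA + deviation = 11 + (+10.5) = 21.5°C.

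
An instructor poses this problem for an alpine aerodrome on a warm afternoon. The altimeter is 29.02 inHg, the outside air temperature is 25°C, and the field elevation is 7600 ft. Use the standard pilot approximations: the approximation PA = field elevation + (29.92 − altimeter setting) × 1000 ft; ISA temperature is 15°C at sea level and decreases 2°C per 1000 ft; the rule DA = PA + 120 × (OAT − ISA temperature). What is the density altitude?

11740 ft

Pressure altitude = 7600 + (29.92 − 29.02) × 1000 = 7600 + (+900) = 8500 ft.
ISA temperature at 8500 ft = 15 − 2 × (8500/1000) = -2°C.
ISA deviation = 25 − (-2) = +27°C.
Density altitude = 8500 + 120 × (27) = 11740 ft.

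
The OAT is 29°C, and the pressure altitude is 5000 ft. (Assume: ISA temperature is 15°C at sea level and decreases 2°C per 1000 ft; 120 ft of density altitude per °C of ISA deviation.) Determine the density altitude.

7880 ft

ISA temperature at 5000 ft = 15 − 2 × (5000/1000) = 5°C.
ISA deviation = 29 − 5 = +24°C.
Density altitude = 5000 + 120 × (24) = 5000 + (+2880) = 7880 ft.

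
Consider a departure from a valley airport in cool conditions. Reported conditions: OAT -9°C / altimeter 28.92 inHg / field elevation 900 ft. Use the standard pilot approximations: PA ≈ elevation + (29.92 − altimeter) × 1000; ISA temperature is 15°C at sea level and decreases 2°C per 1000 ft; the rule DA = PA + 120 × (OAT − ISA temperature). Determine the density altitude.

Pressure altitude = 900 + (29.92 − 28.92) × 1000 = 900 + (+1000) = 1900 ft.
ISA temperature at 1900 ft = 15 − 2 × (1900/1000) = 11.2°C.
ISA deviation = -9 − 11.2 = -20.2°C.
Density altitude = 1900 + 120 × (-20.2) = -524 ft.

-524 ft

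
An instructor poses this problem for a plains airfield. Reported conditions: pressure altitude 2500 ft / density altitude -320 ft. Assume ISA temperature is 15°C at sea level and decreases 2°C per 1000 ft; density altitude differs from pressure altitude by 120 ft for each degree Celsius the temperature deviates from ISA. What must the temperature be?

Density altitude − pressure altitude = -320 − 2500 = -2820 ft.
At 120 ft/°C that is an ISA deviation of -2820/120 = -23.5°C.
ISA temperature at 2500 ft = 15 − 2 × (2500/1000) = 10°C.
OAT = ISA + deviation = 10 + (-23.5) = -13.5°C.

-13.5°C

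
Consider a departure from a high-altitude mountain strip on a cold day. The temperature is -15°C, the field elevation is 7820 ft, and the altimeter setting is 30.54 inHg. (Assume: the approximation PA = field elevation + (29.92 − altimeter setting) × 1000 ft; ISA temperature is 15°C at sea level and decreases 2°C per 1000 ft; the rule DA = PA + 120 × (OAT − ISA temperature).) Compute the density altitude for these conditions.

5328 ft

Pressure altitude = 7820 + (29.92 − 30.54) × 1000 = 7820 + (-620) = 7200 ft.
ISA temperature at 7200 ft = 15 − 2 × (7200/1000) = 0.6°C.
ISA deviation = -15 − 0.6 = -15.6°C.
Density altitude = 7200 + 120 × (-15.6) = 5328 ft.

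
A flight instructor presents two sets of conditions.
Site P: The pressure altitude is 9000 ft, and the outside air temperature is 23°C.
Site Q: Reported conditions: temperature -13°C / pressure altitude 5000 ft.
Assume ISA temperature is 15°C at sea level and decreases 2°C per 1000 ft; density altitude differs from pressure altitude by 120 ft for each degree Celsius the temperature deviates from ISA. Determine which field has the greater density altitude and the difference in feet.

Site P by 9280 ft

Site P: ISA temp = -3°C, deviation +26°C, DA = 9000 + 120 × 26 = 12120 ft.
Site Q: ISA temp = 5°C, deviation -18°C, DA = 5000 + 120 × (-18) = 2840 ft.
Site P is higher by 12120 − 2840 = 9280 ft.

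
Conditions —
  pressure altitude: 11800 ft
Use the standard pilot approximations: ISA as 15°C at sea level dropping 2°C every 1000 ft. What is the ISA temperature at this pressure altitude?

ISA temperature = 15 − 2 × (11800/1000) = 15 − 23.6 = -8.6°C.

-8.6°C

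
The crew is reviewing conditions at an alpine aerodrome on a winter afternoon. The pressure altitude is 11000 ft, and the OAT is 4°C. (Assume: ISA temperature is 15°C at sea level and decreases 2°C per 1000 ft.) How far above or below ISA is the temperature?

ISA+11°C

ISA temperature at 11000 ft = 15 − 2 × (11000/1000) = -7°C.
Deviation = OAT − ISA = 4 − (-7) = +11°C.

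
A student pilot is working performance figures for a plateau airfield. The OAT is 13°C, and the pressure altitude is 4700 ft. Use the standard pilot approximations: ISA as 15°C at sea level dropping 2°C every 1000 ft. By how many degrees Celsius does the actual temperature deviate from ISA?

ISA+7.4°C

ISA temperature at 4700 ft = 15 − 2 × (4700/1000) = 5.6°C.
Deviation = OAT − ISA = 13 − 5.6 = +7.4°C.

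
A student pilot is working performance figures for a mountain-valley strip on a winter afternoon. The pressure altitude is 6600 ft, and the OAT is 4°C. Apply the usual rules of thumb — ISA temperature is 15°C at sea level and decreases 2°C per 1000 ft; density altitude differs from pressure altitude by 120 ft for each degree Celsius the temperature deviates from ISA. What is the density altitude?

6864 ft

ISA temperature at 6600 ft = 15 − 2 × (6600/1000) = 1.8°C.
ISA deviation = 4 − 1.8 = +2.2°C.
Density altitude = 6600 + 120 × (2.2) = 6600 + (+264) = 6864 ft.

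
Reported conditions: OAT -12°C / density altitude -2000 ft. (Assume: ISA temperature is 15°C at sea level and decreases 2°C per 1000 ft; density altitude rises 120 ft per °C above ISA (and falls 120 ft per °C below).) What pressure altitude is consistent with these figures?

DA = PA + 120 × (OAT − (15 − 2·PA/1000)) = PA + 120·OAT − 1800 + 0.24·PA = 1.24·PA + 120·OAT − 1800.
So 1.24·PA = -2000 − 120 × (-12) + 1800 = 1240.
PA = 1240 / 1.24 = 1000 ft.

1000 ft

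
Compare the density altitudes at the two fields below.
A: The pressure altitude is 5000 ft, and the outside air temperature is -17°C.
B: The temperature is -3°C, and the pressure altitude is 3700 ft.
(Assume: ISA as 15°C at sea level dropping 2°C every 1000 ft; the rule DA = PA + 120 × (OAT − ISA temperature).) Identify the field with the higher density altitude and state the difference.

B by 68 ft

A: ISA temp = 5°C, deviation -22°C, DA = 5000 + 120 × (-22) = 2360 ft.
B: ISA temp = 7.6°C, deviation -10.6°C, DA = 3700 + 120 × (-10.6) = 2428 ft.
B is higher by 2428 − 2360 = 68 ft.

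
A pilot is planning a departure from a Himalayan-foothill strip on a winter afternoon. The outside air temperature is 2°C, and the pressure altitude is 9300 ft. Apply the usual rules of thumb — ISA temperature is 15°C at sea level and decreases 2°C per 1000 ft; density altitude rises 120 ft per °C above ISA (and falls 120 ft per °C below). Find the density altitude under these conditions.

9972 ft

ISA temperature at 9300 ft = 15 − 2 × (9300/1000) = -3.6°C.
ISA deviation = 2 − (-3.6) = +5.6°C.
Density altitude = 9300 + 120 × (5.6) = 9300 + (+672) = 9972 ft.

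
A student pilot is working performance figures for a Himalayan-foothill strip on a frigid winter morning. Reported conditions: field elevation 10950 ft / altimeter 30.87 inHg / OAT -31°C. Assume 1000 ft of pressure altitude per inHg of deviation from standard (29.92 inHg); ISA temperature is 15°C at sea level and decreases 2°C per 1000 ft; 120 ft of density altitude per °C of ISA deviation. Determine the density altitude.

6880 ft

Pressure altitude = 10950 + (29.92 − 30.87) × 1000 = 10950 + (-950) = 10000 ft.
ISA temperature at 10000 ft = 15 − 2 × (10000/1000) = -5°C.
ISA deviation = -31 − (-5) = -26°C.
Density altitude = 10000 + 120 × (-26) = 6880 ft.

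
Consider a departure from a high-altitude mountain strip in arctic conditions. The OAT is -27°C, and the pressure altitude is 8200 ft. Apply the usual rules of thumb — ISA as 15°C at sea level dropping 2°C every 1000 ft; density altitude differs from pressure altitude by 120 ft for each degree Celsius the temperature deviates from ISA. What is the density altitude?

5128 ft

ISA temperature at 8200 ft = 15 − 2 × (8200/1000) = -1.4°C.
ISA deviation = -27 − (-1.4) = -25.6°C.
Density altitude = 8200 + 120 × (-25.6) = 8200 + (-3072) = 5128 ft.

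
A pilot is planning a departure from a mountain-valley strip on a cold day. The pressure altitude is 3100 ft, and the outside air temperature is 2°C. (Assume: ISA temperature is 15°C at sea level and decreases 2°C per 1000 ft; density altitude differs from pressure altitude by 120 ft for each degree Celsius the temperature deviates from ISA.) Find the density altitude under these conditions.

2284 ft

ISA temperature at 3100 ft = 15 − 2 × (3100/1000) = 8.8°C.
ISA deviation = 2 − 8.8 = -6.8°C.
Density altitude = 3100 + 120 × (-6.8) = 3100 + (-816) = 2284 ft.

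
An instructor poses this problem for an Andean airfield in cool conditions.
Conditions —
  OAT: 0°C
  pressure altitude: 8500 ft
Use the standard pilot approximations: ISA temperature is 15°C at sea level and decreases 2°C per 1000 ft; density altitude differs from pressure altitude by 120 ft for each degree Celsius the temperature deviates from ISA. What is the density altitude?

ISA temperature at 8500 ft = 15 − 2 × (8500/1000) = -2°C.
ISA deviation = 0 − (-2) = +2°C.
Density altitude = 8500 + 120 × (2) = 8500 + (+240) = 8740 ft.

8740 ft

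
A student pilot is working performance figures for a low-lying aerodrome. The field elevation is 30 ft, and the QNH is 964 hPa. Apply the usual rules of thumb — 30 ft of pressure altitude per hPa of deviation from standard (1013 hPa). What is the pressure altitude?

1500 ft

Pressure correction = (1013 − 964) × 30 = +1470 ft.
Pressure altitude = 30 + (+1470) = 1500 ft.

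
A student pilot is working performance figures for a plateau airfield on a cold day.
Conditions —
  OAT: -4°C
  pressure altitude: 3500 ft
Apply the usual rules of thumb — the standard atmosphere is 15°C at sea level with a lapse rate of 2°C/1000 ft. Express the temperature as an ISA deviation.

ISA temperature at 3500 ft = 15 − 2 × (3500/1000) = 8°C.
Deviation = OAT − ISA = -4 − 8 = -12°C.

ISA-12°C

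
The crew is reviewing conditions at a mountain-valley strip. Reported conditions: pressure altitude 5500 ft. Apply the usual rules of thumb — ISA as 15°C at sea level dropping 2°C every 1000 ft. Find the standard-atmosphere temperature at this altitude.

ISA temperature = 15 − 2 × (5500/1000) = 15 − 11 = 4°C.

4°C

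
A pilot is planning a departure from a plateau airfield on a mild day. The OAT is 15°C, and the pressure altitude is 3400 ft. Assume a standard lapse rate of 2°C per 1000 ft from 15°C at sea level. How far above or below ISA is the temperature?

ISA+6.8°C

ISA temperature at 3400 ft = 15 − 2 × (3400/1000) = 8.2°C.
Deviation = OAT − ISA = 15 − 8.2 = +6.8°C.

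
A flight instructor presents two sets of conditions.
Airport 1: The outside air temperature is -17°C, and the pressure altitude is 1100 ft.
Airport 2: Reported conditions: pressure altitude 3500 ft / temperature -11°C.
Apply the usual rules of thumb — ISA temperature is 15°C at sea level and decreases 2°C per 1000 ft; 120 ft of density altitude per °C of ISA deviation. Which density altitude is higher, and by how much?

Airport 2 by 3696 ft

Airport 1: ISA temp = 12.8°C, deviation -29.8°C, DA = 1100 + 120 × (-29.8) = -2476 ft.
Airport 2: ISA temp = 8°C, deviation -19°C, DA = 3500 + 120 × (-19) = 1220 ft.
Airport 2 is higher by 1220 − (-2476) = 3696 ft.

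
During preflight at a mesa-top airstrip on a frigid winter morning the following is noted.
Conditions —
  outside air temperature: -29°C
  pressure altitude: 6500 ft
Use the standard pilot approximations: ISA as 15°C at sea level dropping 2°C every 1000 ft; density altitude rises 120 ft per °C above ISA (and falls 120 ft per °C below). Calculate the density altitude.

2780 ft

ISA temperature at 6500 ft = 15 − 2 × (6500/1000) = 2°C.
ISA deviation = -29 − 2 = -31°C.
Density altitude = 6500 + 120 × (-31) = 6500 + (-3720) = 2780 ft.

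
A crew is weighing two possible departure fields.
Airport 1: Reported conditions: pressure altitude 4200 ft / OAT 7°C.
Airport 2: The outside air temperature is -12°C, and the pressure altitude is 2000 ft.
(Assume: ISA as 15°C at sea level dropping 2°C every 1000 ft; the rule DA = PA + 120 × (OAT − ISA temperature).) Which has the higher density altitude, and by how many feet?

Airport 1 by 5008 ft

Airport 1: ISA temp = 6.6°C, deviation +0.4°C, DA = 4200 + 120 × 0.4 = 4248 ft.
Airport 2: ISA temp = 11°C, deviation -23°C, DA = 2000 + 120 × (-23) = -760 ft.
Airport 1 is higher by 4248 − (-760) = 5008 ft.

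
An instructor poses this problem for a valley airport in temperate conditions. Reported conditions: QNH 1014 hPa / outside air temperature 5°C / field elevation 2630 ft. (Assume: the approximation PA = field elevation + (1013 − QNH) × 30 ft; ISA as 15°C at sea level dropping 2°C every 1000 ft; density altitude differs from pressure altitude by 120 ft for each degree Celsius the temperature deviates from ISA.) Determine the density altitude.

Pressure altitude = 2630 + (1013 − 1014) × 30 = 2630 + (-30) = 2600 ft.
ISA temperature at 2600 ft = 15 − 2 × (2600/1000) = 9.8°C.
ISA deviation = 5 − 9.8 = -4.8°C.
Density altitude = 2600 + 120 × (-4.8) = 2024 ft.

2024 ft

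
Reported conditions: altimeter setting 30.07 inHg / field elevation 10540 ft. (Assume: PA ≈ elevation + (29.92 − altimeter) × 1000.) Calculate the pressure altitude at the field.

Pressure correction = (29.92 − 30.07) × 1000 = -150 ft.
Pressure altitude = 10540 + (-150) = 10390 ft.

10390 ft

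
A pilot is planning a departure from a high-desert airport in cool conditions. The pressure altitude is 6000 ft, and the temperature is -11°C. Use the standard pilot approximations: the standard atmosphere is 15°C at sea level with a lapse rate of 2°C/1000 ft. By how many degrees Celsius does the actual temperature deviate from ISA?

ISA-14°C

ISA temperature at 6000 ft = 15 − 2 × (6000/1000) = 3°C.
Deviation = OAT − ISA = -11 − 3 = -14°C.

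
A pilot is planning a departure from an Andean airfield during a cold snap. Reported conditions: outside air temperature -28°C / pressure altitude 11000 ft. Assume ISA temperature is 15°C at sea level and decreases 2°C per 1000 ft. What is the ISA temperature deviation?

ISA temperature at 11000 ft = 15 − 2 × (11000/1000) = -7°C.
Deviation = OAT − ISA = -28 − (-7) = -21°C.

ISA-21°C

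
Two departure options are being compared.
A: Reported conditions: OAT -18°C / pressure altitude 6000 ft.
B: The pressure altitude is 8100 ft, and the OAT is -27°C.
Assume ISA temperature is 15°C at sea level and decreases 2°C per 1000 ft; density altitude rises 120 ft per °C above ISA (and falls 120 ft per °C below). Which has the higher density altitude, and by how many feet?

A: ISA temp = 3°C, deviation -21°C, DA = 6000 + 120 × (-21) = 3480 ft.
B: ISA temp = -1.2°C, deviation -25.8°C, DA = 8100 + 120 × (-25.8) = 5004 ft.
B is higher by 5004 − 3480 = 1524 ft.

B by 1524 ft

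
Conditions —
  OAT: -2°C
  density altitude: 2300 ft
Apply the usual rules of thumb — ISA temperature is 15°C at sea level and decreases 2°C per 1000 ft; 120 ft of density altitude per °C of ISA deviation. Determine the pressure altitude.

3500 ft

DA = PA + 120 × (OAT − (15 − 2·PA/1000)) = PA + 120·OAT − 1800 + 0.24·PA = 1.24·PA + 120·OAT − 1800.
So 1.24·PA = 2300 − 120 × (-2) + 1800 = 4340.
PA = 4340 / 1.24 = 3500 ft.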